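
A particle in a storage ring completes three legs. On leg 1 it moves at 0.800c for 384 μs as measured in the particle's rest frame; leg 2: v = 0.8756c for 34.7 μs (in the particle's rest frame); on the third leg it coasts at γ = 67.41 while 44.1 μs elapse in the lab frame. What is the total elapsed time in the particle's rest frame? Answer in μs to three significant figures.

τ = 419 μs

Leg 1: 384 μs is already measured in the particle's rest frame.
Leg 2: 34.7 μs is already measured in the particle's rest frame.
Leg 3: γ = 67.41; τ_3 = 44.1/67.41 = 0.6542 μs.
Total: 384.0 + 34.70 + 0.6542 μs.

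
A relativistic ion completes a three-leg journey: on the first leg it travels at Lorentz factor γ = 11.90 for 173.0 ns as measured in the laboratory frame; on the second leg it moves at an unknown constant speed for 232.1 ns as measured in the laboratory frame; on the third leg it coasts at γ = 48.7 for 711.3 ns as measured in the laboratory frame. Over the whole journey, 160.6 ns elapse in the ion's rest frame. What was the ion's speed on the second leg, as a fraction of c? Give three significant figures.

Leg 1: γ = 11.90; τ_1 = 173.0/11.90 = 14.54 ns.
Leg 2: speed unknown; τ_2 = 232.1/γ_2.
Leg 3: γ = 48.7; τ_3 = 711.3/48.70 = 14.61 ns.
Total proper time: 14.54 + τ_2 + 14.61 = 160.6, so τ_2 = 160.6 − 29.14 = 131.5 ns.
γ_2 = 232.1/131.5 = 1.766; β = √(1 − 1/γ²) = √0.6792.

β = 0.824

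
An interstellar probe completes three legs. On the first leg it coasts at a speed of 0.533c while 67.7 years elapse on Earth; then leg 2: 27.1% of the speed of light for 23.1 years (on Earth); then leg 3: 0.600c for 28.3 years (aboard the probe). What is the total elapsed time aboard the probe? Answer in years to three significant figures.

τ = 108 years

Leg 1: γ = 1/√(1 − 0.533²) = 1/√0.7159 = 1.182; τ_1 = 67.7/1.182 = 57.28 years.
Leg 2: β = 0.271; γ = 1/√(1 − 0.271²) = 1/√0.9266 = 1.039; τ_2 = 23.1/1.039 = 22.24 years.
Leg 3: 28.3 years is already measured aboard the probe.
Total: 57.28 + 22.24 + 28.30 years.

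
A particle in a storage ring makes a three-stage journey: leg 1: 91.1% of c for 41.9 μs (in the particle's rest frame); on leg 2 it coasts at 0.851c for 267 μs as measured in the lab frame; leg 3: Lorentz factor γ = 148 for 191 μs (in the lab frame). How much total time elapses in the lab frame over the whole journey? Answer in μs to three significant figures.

Leg 1: β = 0.911; γ = 1/√(1 − 0.911²) = 1/√0.1701 = 2.425; Δt_1 = 2.425 × 41.9 = 101.6 μs.
Leg 2: 267 μs is already measured in the lab frame.
Leg 3: 191 μs is already measured in the lab frame.
Total: 101.6 + 267.0 + 191.0 μs.

Δt = 560 μs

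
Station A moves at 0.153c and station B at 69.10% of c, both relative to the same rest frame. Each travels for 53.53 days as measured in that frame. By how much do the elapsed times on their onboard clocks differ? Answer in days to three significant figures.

|τ_A − τ_B| = 14.2 days

A: γ = 1/√(1 − 0.153²) = 1/√0.9766 = 1.012; τ_A = 53.53/1.012 = 52.90 days.
B: β = 0.6910; γ = 1/√(1 − 0.6910²) = 1/√0.5225 = 1.383; τ_B = 53.53/1.383 = 38.69 days.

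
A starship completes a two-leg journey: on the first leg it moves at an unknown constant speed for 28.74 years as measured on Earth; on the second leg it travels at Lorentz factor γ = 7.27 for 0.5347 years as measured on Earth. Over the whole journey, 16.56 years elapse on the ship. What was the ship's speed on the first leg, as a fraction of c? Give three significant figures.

β = 0.819

Leg 1: speed unknown; τ_1 = 28.74/γ_1.
Leg 2: γ = 7.27; τ_2 = 0.5347/7.270 = 0.07355 years.
Total proper time: τ_1 + 0.07355 = 16.56, so τ_1 = 16.56 − 0.07355 = 16.49 years.
γ_1 = 28.74/16.49 = 1.743; β = √(1 − 1/γ²) = √0.6709.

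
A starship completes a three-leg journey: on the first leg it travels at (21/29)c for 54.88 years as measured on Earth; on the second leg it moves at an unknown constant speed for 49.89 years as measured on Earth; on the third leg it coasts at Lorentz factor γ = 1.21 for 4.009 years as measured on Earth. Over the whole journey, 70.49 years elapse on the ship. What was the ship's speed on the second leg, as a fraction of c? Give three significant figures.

Leg 1: γ = 1/√(1 − (21/29)²) = 29/20 = 1.450; τ_1 = 54.88/1.450 = 37.85 years.
Leg 2: speed unknown; τ_2 = 49.89/γ_2.
Leg 3: γ = 1.21; τ_3 = 4.009/1.210 = 3.313 years.
Total proper time: 37.85 + τ_2 + 3.313 = 70.49, so τ_2 = 70.49 − 41.16 = 29.33 years.
γ_2 = 49.89/29.33 = 1.701; β = √(1 − 1/γ²) = √0.6544.

β = 0.809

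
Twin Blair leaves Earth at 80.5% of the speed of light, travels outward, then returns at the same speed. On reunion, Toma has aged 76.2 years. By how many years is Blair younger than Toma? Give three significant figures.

β = 0.805; γ = 1/√(1 − 0.805²) = 1/√0.3520 = 1.686
Blair's elapsed proper time: τ = 76.2/1.686 = 45.21 years.
Age gap = Δt − τ = 76.2 − 45.21 years.

Δt − τ = 31.0 years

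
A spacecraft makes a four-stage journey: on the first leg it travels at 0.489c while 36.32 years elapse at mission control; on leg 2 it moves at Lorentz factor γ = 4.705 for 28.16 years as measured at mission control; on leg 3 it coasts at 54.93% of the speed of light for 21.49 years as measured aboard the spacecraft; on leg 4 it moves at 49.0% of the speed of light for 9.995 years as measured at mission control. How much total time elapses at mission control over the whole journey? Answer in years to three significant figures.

Leg 1: 36.32 years is already measured at mission control.
Leg 2: 28.16 years is already measured at mission control.
Leg 3: β = 0.5493; γ = 1/√(1 − 0.5493²) = 1/√0.6983 = 1.197; Δt_3 = 1.197 × 21.49 = 25.72 years.
Leg 4: 9.995 years is already measured at mission control.
Total: 36.32 + 28.16 + 25.72 + 9.995 years.

Δt = 100 years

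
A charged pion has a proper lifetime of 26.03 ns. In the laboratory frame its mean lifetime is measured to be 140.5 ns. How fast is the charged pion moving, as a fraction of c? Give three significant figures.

v = 0.983c

γ = Δt/τ₀ = 140.5/26.03 = 5.398
β = √(1 − 1/γ²) = √(1 − 0.03432) = √0.9657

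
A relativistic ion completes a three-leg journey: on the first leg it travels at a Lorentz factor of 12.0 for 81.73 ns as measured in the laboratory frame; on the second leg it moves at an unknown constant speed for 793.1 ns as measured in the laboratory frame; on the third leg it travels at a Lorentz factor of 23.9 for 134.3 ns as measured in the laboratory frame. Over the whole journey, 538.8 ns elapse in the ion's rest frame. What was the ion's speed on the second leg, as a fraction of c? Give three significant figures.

β = 0.748

Leg 1: γ = 12.0; τ_1 = 81.73/12.00 = 6.811 ns.
Leg 2: speed unknown; τ_2 = 793.1/γ_2.
Leg 3: γ = 23.9; τ_3 = 134.3/23.90 = 5.619 ns.
Total proper time: 6.811 + τ_2 + 5.619 = 538.8, so τ_2 = 538.8 − 12.43 = 526.4 ns.
γ_2 = 793.1/526.4 = 1.507; β = √(1 − 1/γ²) = √0.5595.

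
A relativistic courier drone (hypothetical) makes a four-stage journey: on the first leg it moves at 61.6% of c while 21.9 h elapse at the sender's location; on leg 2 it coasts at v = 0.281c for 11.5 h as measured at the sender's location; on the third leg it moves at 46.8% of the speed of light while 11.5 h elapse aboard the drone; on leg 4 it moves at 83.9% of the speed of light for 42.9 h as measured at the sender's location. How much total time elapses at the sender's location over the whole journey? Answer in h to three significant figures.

Leg 1: 21.9 h is already measured at the sender's location.
Leg 2: 11.5 h is already measured at the sender's location.
Leg 3: β = 0.468; γ = 1/√(1 − 0.468²) = 1/√0.7810 = 1.132; Δt_3 = 1.132 × 11.5 = 13.01 h.
Leg 4: 42.9 h is already measured at the sender's location.
Total: 21.90 + 11.50 + 13.01 + 42.90 h.

Δt = 89.3 h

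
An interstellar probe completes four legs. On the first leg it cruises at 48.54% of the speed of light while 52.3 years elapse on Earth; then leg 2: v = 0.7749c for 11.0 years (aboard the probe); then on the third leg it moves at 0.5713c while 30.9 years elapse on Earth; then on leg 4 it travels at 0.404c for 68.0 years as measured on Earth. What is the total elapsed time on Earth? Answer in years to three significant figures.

Δt = 169 years

Leg 1: 52.3 years is already measured on Earth.
Leg 2: γ = 1/√(1 − 0.7749²) = 1/√0.3995 = 1.582; Δt_2 = 1.582 × 11.0 = 17.40 years.
Leg 3: 30.9 years is already measured on Earth.
Leg 4: 68.0 years is already measured on Earth.
Total: 52.30 + 17.40 + 30.90 + 68.00 years.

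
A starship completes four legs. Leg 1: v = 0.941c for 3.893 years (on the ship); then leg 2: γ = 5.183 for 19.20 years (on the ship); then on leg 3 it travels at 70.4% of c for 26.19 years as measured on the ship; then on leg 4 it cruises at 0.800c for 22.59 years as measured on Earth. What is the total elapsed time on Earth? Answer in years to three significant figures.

Leg 1: γ = 1/√(1 − 0.941²) = 1/√0.1145 = 2.955; Δt_1 = 2.955 × 3.893 = 11.50 years.
Leg 2: γ = 5.183; Δt_2 = 5.183 × 19.20 = 99.51 years.
Leg 3: β = 0.704; γ = 1/√(1 − 0.704²) = 1/√0.5044 = 1.408; Δt_3 = 1.408 × 26.19 = 36.88 years.
Leg 4: 22.59 years is already measured on Earth.
Total: 11.50 + 99.51 + 36.88 + 22.59 years.

Δt = 170 years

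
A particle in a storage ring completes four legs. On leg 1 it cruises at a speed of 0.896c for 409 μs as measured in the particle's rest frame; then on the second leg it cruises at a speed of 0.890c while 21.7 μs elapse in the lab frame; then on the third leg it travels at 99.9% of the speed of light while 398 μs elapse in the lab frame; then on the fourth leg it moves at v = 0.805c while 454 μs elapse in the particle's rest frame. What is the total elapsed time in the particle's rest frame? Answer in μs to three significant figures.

Leg 1: 409 μs is already measured in the particle's rest frame.
Leg 2: γ = 1/√(1 − 0.890²) = 1/√0.2079 = 2.193; τ_2 = 21.7/2.193 = 9.894 μs.
Leg 3: β = 0.999; γ = 1/√(1 − 0.999²) = 1/√0.001999 = 22.37; τ_3 = 398/22.37 = 17.79 μs.
Leg 4: 454 μs is already measured in the particle's rest frame.
Total: 409.0 + 9.894 + 17.79 + 454.0 μs.

τ = 891 μs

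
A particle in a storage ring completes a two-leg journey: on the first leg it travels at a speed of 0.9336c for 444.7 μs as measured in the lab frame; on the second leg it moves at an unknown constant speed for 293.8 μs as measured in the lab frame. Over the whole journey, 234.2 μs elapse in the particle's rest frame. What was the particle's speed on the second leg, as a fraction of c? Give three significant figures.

β = 0.967

Leg 1: γ = 1/√(1 − 0.9336²) = 1/√0.1284 = 2.791; τ_1 = 444.7/2.791 = 159.3 μs.
Leg 2: speed unknown; τ_2 = 293.8/γ_2.
Total proper time: 159.3 + τ_2 = 234.2, so τ_2 = 234.2 − 159.3 = 74.86 μs.
γ_2 = 293.8/74.86 = 3.925; β = √(1 − 1/γ²) = √0.9351.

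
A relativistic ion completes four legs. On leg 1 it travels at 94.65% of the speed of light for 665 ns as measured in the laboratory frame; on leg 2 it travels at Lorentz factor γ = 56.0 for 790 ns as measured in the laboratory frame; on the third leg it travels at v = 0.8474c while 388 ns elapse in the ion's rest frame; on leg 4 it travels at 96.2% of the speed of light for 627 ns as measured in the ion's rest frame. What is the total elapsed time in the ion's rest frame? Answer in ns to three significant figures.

τ = 1240 ns

Leg 1: β = 0.9465; γ = 1/√(1 − 0.9465²) = 1/√0.1041 = 3.099; τ_1 = 665/3.099 = 214.6 ns.
Leg 2: γ = 56.0; τ_2 = 790/56.00 = 14.11 ns.
Leg 3: 388 ns is already measured in the ion's rest frame.
Leg 4: 627 ns is already measured in the ion's rest frame.
Total: 214.6 + 14.11 + 388.0 + 627.0 ns.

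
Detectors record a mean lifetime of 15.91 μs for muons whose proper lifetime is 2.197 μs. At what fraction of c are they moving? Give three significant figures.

γ = Δt/τ₀ = 15.91/2.197 = 7.242
β = √(1 − 1/γ²) = √(1 − 0.01907) = √0.9809

v = 0.990c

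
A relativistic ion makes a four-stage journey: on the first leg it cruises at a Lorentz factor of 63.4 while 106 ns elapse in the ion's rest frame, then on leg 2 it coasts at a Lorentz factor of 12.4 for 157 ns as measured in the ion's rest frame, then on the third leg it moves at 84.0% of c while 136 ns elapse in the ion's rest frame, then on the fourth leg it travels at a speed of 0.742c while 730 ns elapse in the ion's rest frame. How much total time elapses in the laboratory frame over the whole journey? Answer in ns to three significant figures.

Leg 1: γ = 63.4; Δt_1 = 63.40 × 106 = 6720 ns.
Leg 2: γ = 12.4; Δt_2 = 12.40 × 157 = 1947 ns.
Leg 3: β = 0.840; γ = 1/√(1 − 0.840²) = 1/√0.2944 = 1.843; Δt_3 = 1.843 × 136 = 250.7 ns.
Leg 4: γ = 1/√(1 − 0.742²) = 1/√0.4494 = 1.492; Δt_4 = 1.492 × 730 = 1089 ns.
Total: 6720 + 1947 + 250.7 + 1089 ns.

Δt = 1.00×10⁴ ns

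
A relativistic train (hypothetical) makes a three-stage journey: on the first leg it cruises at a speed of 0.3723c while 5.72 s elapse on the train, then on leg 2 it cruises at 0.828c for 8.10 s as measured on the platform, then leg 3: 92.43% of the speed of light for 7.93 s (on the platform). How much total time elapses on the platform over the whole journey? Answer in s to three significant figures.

Δt = 22.2 s

Leg 1: γ = 1/√(1 − 0.3723²) = 1/√0.8614 = 1.077; Δt_1 = 1.077 × 5.72 = 6.163 s.
Leg 2: 8.10 s is already measured on the platform.
Leg 3: 7.93 s is already measured on the platform.
Total: 6.163 + 8.100 + 7.930 s.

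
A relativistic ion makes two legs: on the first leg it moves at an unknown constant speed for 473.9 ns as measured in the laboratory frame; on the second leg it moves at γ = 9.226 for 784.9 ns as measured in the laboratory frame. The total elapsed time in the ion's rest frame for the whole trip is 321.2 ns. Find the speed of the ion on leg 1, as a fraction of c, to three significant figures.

β = 0.867

Leg 1: speed unknown; τ_1 = 473.9/γ_1.
Leg 2: γ = 9.226; τ_2 = 784.9/9.226 = 85.07 ns.
Total proper time: τ_1 + 85.07 = 321.2, so τ_1 = 321.2 − 85.07 = 236.1 ns.
γ_1 = 473.9/236.1 = 2.007; β = √(1 − 1/γ²) = √0.7517.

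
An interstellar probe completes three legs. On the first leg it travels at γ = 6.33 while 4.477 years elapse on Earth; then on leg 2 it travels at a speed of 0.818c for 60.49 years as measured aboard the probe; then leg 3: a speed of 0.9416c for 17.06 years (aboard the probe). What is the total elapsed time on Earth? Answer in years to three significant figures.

Leg 1: 4.477 years is already measured on Earth.
Leg 2: γ = 1/√(1 − 0.818²) = 1/√0.3309 = 1.738; Δt_2 = 1.738 × 60.49 = 105.2 years.
Leg 3: γ = 1/√(1 − 0.9416²) = 1/√0.1134 = 2.970; Δt_3 = 2.970 × 17.06 = 50.66 years.
Total: 4.477 + 105.2 + 50.66 years.

Δt = 160 years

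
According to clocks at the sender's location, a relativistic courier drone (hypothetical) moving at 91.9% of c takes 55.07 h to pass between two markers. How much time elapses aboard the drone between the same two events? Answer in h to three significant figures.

τ = 21.7 h

β = 0.919; γ = 1/√(1 − 0.919²) = 1/√0.1554 = 2.536
The interval measured at the sender's location is the dilated one; the clock aboard the drone measures the proper time τ = Δt/γ = 55.07/2.536 h.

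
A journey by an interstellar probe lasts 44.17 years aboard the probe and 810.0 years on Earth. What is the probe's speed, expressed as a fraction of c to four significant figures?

v = 0.9985c

The proper time is measured aboard the probe (both events occur at the probe's location); Δt is measured on Earth. γ = Δt/τ = 810.0/44.17 = 18.34.
β = √(1 − 1/γ²) = √(1 − 0.002974) = √0.9970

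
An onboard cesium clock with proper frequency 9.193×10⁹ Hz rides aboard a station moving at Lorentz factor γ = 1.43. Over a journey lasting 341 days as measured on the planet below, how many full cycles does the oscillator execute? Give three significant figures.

γ = 1.43
The oscillator's own cycle count is N = f × τ where τ is the proper time aboard the station. τ = Δt/γ = 341/1.430 = 238.5 days = 2.060×10⁷ s.
N = 9.193×10⁹ × 2.060×10⁷ = 1.894×10¹⁷.

N = 1.89×10¹⁷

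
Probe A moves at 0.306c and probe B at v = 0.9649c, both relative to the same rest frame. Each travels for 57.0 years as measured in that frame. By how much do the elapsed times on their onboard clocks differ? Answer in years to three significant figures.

A: γ = 1/√(1 − 0.306²) = 1/√0.9064 = 1.050; τ_A = 57.0/1.050 = 54.27 years.
B: γ = 1/√(1 − 0.9649²) = 1/√0.06897 = 3.808; τ_B = 57.0/3.808 = 14.97 years.

|τ_A − τ_B| = 39.3 years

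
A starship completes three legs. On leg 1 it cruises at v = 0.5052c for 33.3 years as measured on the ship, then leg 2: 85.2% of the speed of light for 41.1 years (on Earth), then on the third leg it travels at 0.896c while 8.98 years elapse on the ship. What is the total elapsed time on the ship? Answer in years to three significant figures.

Leg 1: 33.3 years is already measured on the ship.
Leg 2: β = 0.852; γ = 1/√(1 − 0.852²) = 1/√0.2741 = 1.910; τ_2 = 41.1/1.910 = 21.52 years.
Leg 3: 8.98 years is already measured on the ship.
Total: 33.30 + 21.52 + 8.980 years.

τ = 63.8 years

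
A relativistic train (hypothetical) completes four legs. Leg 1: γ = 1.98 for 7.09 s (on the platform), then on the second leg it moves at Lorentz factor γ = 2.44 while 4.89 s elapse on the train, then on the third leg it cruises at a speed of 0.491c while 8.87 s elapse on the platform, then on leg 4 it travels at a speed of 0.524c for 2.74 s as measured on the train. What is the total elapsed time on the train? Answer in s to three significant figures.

Leg 1: γ = 1.98; τ_1 = 7.09/1.980 = 3.581 s.
Leg 2: 4.89 s is already measured on the train.
Leg 3: γ = 1/√(1 − 0.491²) = 1/√0.7589 = 1.148; τ_3 = 8.87/1.148 = 7.727 s.
Leg 4: 2.74 s is already measured on the train.
Total: 3.581 + 4.890 + 7.727 + 2.740 s.

τ = 18.9 s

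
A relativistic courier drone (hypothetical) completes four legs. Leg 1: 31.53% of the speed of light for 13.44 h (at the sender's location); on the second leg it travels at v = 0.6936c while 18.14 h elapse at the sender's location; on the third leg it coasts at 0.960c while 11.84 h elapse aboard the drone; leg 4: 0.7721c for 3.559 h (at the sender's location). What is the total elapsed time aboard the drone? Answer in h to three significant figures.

Leg 1: β = 0.3153; γ = 1/√(1 − 0.3153²) = 1/√0.9006 = 1.054; τ_1 = 13.44/1.054 = 12.75 h.
Leg 2: γ = 1/√(1 − 0.6936²) = 1/√0.5189 = 1.388; τ_2 = 18.14/1.388 = 13.07 h.
Leg 3: 11.84 h is already measured aboard the drone.
Leg 4: γ = 1/√(1 − 0.7721²) = 1/√0.4039 = 1.574; τ_4 = 3.559/1.574 = 2.262 h.
Total: 12.75 + 13.07 + 11.84 + 2.262 h.

τ = 39.9 h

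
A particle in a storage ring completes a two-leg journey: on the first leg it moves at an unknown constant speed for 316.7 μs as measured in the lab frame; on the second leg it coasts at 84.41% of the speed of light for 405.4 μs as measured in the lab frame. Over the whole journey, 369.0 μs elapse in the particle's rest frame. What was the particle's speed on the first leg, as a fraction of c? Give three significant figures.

Leg 1: speed unknown; τ_1 = 316.7/γ_1.
Leg 2: β = 0.8441; γ = 1/√(1 − 0.8441²) = 1/√0.2875 = 1.865; τ_2 = 405.4/1.865 = 217.4 μs.
Total proper time: τ_1 + 217.4 = 369.0, so τ_1 = 369.0 − 217.4 = 151.6 μs.
γ_1 = 316.7/151.6 = 2.089; β = √(1 − 1/γ²) = √0.7708.

β = 0.878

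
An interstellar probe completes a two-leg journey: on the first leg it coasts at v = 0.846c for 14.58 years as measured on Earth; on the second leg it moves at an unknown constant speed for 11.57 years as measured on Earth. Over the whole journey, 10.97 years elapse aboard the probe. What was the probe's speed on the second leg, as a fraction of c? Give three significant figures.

Leg 1: γ = 1/√(1 − 0.846²) = 1/√0.2843 = 1.876; τ_1 = 14.58/1.876 = 7.774 years.
Leg 2: speed unknown; τ_2 = 11.57/γ_2.
Total proper time: 7.774 + τ_2 = 10.97, so τ_2 = 10.97 − 7.774 = 3.196 years.
γ_2 = 11.57/3.196 = 3.620; β = √(1 − 1/γ²) = √0.9237.

β = 0.961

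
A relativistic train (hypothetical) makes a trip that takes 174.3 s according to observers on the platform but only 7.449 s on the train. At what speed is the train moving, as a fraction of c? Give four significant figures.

v = 0.9991c

The proper time is measured on the train (both events occur at the train's location); Δt is measured on the platform. γ = Δt/τ = 174.3/7.449 = 23.40.
β = √(1 − 1/γ²) = √(1 − 0.001826) = √0.9982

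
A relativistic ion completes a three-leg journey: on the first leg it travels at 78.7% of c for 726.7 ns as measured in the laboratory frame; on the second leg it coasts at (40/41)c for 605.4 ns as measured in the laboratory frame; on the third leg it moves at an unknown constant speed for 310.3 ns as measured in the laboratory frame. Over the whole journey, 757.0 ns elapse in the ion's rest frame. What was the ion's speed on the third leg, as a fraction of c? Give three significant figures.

Leg 1: β = 0.787; γ = 1/√(1 − 0.787²) = 1/√0.3806 = 1.621; τ_1 = 726.7/1.621 = 448.3 ns.
Leg 2: γ = 1/√(1 − (40/41)²) = 41/9 ≈ 4.556; τ_2 = 605.4/4.556 = 132.9 ns.
Leg 3: speed unknown; τ_3 = 310.3/γ_3.
Total proper time: 448.3 + 132.9 + τ_3 = 757.0, so τ_3 = 757.0 − 581.2 = 175.8 ns.
γ_3 = 310.3/175.8 = 1.765; β = √(1 − 1/γ²) = √0.6791.

β = 0.824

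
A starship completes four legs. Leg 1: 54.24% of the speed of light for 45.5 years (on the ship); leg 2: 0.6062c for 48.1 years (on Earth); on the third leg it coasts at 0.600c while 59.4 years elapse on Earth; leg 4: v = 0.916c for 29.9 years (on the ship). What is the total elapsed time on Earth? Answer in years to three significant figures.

Δt = 236 years

Leg 1: β = 0.5424; γ = 1/√(1 − 0.5424²) = 1/√0.7058 = 1.190; Δt_1 = 1.190 × 45.5 = 54.16 years.
Leg 2: 48.1 years is already measured on Earth.
Leg 3: 59.4 years is already measured on Earth.
Leg 4: γ = 1/√(1 − 0.916²) = 1/√0.1609 = 2.493; Δt_4 = 2.493 × 29.9 = 74.53 years.
Total: 54.16 + 48.10 + 59.40 + 74.53 years.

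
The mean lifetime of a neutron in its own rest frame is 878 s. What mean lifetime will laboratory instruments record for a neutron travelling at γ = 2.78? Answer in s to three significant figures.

Δt = 2440 s

γ = 2.78
The rest-frame lifetime is the proper time; the lab measures the dilated interval Δt = γτ₀ = 2.780 × 878 s.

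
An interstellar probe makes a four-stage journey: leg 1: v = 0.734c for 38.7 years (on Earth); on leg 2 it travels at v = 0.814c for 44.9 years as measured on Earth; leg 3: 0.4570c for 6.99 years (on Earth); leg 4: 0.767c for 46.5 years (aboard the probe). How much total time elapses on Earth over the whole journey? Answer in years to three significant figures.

Δt = 163 years

Leg 1: 38.7 years is already measured on Earth.
Leg 2: 44.9 years is already measured on Earth.
Leg 3: 6.99 years is already measured on Earth.
Leg 4: γ = 1/√(1 − 0.767²) = 1/√0.4117 = 1.558; Δt_4 = 1.558 × 46.5 = 72.47 years.
Total: 38.70 + 44.90 + 6.990 + 72.47 years.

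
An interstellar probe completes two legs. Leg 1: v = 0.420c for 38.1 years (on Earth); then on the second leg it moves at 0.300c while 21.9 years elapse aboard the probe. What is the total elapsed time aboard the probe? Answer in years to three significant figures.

Leg 1: γ = 1/√(1 − 0.420²) = 1/√0.8236 = 1.102; τ_1 = 38.1/1.102 = 34.58 years.
Leg 2: 21.9 years is already measured aboard the probe.
Total: 34.58 + 21.90 years.

τ = 56.5 years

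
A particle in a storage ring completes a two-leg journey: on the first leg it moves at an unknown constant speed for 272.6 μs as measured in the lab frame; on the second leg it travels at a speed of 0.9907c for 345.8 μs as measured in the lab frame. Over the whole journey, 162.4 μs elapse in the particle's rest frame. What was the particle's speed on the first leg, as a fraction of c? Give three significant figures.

Leg 1: speed unknown; τ_1 = 272.6/γ_1.
Leg 2: γ = 1/√(1 − 0.9907²) = 1/√0.01851 = 7.349; τ_2 = 345.8/7.349 = 47.05 μs.
Total proper time: τ_1 + 47.05 = 162.4, so τ_1 = 162.4 − 47.05 = 115.3 μs.
γ_1 = 272.6/115.3 = 2.363; β = √(1 − 1/γ²) = √0.8209.

β = 0.906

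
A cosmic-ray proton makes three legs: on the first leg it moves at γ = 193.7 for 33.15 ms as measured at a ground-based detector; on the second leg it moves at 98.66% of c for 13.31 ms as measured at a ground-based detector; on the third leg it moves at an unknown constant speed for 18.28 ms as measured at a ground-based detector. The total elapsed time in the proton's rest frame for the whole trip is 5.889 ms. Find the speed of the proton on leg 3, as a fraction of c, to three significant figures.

β = 0.981

Leg 1: γ = 193.7; τ_1 = 33.15/193.7 = 0.1711 ms.
Leg 2: β = 0.9866; γ = 1/√(1 − 0.9866²) = 1/√0.02662 = 6.129; τ_2 = 13.31/6.129 = 2.172 ms.
Leg 3: speed unknown; τ_3 = 18.28/γ_3.
Total proper time: 0.1711 + 2.172 + τ_3 = 5.889, so τ_3 = 5.889 − 2.343 = 3.546 ms.
γ_3 = 18.28/3.546 = 5.155; β = √(1 − 1/γ²) = √0.9624.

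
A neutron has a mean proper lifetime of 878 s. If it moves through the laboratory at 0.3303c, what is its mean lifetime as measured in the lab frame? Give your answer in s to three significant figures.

γ = 1/√(1 − 0.3303²) = 1/√0.8909 = 1.059
The rest-frame lifetime is the proper time; the lab measures the dilated interval Δt = γτ₀ = 1.059 × 878 s.

Δt = 930 s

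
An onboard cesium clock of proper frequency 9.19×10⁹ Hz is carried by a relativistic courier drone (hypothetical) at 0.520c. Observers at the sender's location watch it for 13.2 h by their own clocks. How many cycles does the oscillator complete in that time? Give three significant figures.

γ = 1/√(1 − 0.520²) = 1/√0.7296 = 1.171
During 13.2 h of lab time, the oscillator's proper time advances by τ = Δt/γ = 13.2/1.171 = 11.27 h = 4.059×10⁴ s.
N = f × τ = 9.19×10⁹ × 4.059×10⁴ = 3.730×10¹⁴.

N = 3.73×10¹⁴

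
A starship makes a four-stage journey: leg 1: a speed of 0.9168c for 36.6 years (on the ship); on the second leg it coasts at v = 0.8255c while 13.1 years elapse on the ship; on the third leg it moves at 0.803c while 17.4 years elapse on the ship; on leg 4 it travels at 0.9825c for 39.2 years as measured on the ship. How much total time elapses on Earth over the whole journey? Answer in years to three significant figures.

Leg 1: γ = 1/√(1 − 0.9168²) = 1/√0.1595 = 2.504; Δt_1 = 2.504 × 36.6 = 91.65 years.
Leg 2: γ = 1/√(1 − 0.8255²) = 1/√0.3185 = 1.772; Δt_2 = 1.772 × 13.1 = 23.21 years.
Leg 3: γ = 1/√(1 − 0.803²) = 1/√0.3552 = 1.678; Δt_3 = 1.678 × 17.4 = 29.20 years.
Leg 4: γ = 1/√(1 − 0.9825²) = 1/√0.03469 = 5.369; Δt_4 = 5.369 × 39.2 = 210.5 years.
Total: 91.65 + 23.21 + 29.20 + 210.5 years.

Δt = 355 years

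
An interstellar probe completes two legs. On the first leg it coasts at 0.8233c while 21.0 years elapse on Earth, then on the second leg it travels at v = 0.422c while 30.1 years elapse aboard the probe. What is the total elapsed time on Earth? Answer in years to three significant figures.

Leg 1: 21.0 years is already measured on Earth.
Leg 2: γ = 1/√(1 − 0.422²) = 1/√0.8219 = 1.103; Δt_2 = 1.103 × 30.1 = 33.20 years.
Total: 21.00 + 33.20 years.

Δt = 54.2 years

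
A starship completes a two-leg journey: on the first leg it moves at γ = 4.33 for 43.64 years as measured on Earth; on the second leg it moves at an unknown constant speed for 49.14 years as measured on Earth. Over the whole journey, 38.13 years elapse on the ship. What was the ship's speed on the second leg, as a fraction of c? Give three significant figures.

β = 0.821

Leg 1: γ = 4.33; τ_1 = 43.64/4.330 = 10.08 years.
Leg 2: speed unknown; τ_2 = 49.14/γ_2.
Total proper time: 10.08 + τ_2 = 38.13, so τ_2 = 38.13 − 10.08 = 28.05 years.
γ_2 = 49.14/28.05 = 1.752; β = √(1 − 1/γ²) = √0.6741.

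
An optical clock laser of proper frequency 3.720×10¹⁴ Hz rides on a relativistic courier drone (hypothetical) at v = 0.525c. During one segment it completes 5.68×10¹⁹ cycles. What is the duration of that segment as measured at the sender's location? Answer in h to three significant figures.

γ = 1/√(1 − 0.525²) = 1/√0.7244 = 1.175
Proper time for N cycles: τ = N/f = 5.68×10¹⁹/(3.720×10¹⁴) = 1.527×10⁵ s = 42.41 h.
Lab-frame duration Δt = γτ = 1.175 × 42.41 = 49.83 h.

Δt = 49.8 h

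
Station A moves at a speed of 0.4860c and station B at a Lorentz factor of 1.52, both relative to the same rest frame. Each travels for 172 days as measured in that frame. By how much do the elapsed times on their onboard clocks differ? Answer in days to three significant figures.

A: γ = 1/√(1 − 0.4860²) = 1/√0.7638 = 1.144; τ_A = 172/1.144 = 150.3 days.
B: γ = 1.52; τ_B = 172/1.520 = 113.2 days.

|τ_A − τ_B| = 37.2 days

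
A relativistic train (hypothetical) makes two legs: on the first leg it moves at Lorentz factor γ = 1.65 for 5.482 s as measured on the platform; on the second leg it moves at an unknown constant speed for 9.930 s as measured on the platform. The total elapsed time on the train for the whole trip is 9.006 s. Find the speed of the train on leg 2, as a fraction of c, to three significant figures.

β = 0.820

Leg 1: γ = 1.65; τ_1 = 5.482/1.650 = 3.322 s.
Leg 2: speed unknown; τ_2 = 9.930/γ_2.
Total proper time: 3.322 + τ_2 = 9.006, so τ_2 = 9.006 − 3.322 = 5.684 s.
γ_2 = 9.930/5.684 = 1.747; β = √(1 − 1/γ²) = √0.6724.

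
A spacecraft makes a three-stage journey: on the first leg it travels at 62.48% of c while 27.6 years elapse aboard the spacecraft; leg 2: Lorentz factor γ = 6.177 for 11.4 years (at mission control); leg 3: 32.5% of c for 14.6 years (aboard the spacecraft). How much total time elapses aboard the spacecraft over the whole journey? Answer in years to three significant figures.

τ = 44.0 years

Leg 1: 27.6 years is already measured aboard the spacecraft.
Leg 2: γ = 6.177; τ_2 = 11.4/6.177 = 1.846 years.
Leg 3: 14.6 years is already measured aboard the spacecraft.
Total: 27.60 + 1.846 + 14.60 years.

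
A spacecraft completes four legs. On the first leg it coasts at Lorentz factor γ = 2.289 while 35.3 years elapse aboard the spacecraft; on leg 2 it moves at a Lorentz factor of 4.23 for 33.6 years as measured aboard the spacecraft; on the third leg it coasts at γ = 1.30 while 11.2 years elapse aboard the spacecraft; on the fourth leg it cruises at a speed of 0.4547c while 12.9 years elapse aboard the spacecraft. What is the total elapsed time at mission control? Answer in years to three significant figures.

Leg 1: γ = 2.289; Δt_1 = 2.289 × 35.3 = 80.80 years.
Leg 2: γ = 4.23; Δt_2 = 4.230 × 33.6 = 142.1 years.
Leg 3: γ = 1.30; Δt_3 = 1.300 × 11.2 = 14.56 years.
Leg 4: γ = 1/√(1 − 0.4547²) = 1/√0.7932 = 1.123; Δt_4 = 1.123 × 12.9 = 14.48 years.
Total: 80.80 + 142.1 + 14.56 + 14.48 years.

Δt = 252 years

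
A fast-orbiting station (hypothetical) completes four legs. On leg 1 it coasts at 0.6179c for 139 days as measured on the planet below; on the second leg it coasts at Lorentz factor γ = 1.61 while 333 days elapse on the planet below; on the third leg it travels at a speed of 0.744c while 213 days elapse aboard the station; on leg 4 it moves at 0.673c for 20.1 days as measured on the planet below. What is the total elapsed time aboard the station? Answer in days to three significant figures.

τ = 544 days

Leg 1: γ = 1/√(1 − 0.6179²) = 1/√0.6182 = 1.272; τ_1 = 139/1.272 = 109.3 days.
Leg 2: γ = 1.61; τ_2 = 333/1.610 = 206.8 days.
Leg 3: 213 days is already measured aboard the station.
Leg 4: γ = 1/√(1 − 0.673²) = 1/√0.5471 = 1.352; τ_4 = 20.1/1.352 = 14.87 days.
Total: 109.3 + 206.8 + 213.0 + 14.87 days.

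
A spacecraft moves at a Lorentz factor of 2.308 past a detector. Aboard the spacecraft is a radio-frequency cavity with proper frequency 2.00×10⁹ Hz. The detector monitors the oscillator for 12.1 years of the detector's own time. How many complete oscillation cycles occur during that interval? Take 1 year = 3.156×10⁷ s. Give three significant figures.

γ = 2.308
During 12.1 years of lab time, the oscillator's proper time advances by τ = Δt/γ = 12.1/2.308 = 5.243 years = 1.655×10⁸ s.
N = f × τ = 2.00×10⁹ × 1.655×10⁸ = 3.309×10¹⁷.

N = 3.31×10¹⁷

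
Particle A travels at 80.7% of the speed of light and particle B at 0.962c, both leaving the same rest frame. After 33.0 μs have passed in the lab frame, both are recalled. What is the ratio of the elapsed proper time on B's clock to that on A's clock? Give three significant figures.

τ_B/τ_A = 0.462

A: β = 0.807; γ = 1/√(1 − 0.807²) = 1/√0.3488 = 1.693. B: γ = 1/√(1 − 0.962²) = 1/√0.07456 = 3.662.
τ_A/τ_B = γ_B/γ_A = 3.662/1.693 = 2.163, so τ_B/τ_A = 0.4624.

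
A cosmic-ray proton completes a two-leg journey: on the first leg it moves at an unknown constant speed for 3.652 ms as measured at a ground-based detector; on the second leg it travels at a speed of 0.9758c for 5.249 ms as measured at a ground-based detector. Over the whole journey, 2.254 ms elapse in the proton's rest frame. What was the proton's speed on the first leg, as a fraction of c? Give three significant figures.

Leg 1: speed unknown; τ_1 = 3.652/γ_1.
Leg 2: γ = 1/√(1 − 0.9758²) = 1/√0.04781 = 4.573; τ_2 = 5.249/4.573 = 1.148 ms.
Total proper time: τ_1 + 1.148 = 2.254, so τ_1 = 2.254 − 1.148 = 1.106 ms.
γ_1 = 3.652/1.106 = 3.301; β = √(1 − 1/γ²) = √0.9082.

β = 0.953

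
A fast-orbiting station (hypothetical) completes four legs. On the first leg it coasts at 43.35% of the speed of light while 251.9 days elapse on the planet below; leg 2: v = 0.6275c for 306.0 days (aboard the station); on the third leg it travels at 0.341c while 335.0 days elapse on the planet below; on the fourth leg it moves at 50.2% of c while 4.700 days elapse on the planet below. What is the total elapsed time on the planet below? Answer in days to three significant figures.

Δt = 985 days

Leg 1: 251.9 days is already measured on the planet below.
Leg 2: γ = 1/√(1 − 0.6275²) = 1/√0.6062 = 1.284; Δt_2 = 1.284 × 306.0 = 393.0 days.
Leg 3: 335.0 days is already measured on the planet below.
Leg 4: 4.700 days is already measured on the planet below.
Total: 251.9 + 393.0 + 335.0 + 4.700 days.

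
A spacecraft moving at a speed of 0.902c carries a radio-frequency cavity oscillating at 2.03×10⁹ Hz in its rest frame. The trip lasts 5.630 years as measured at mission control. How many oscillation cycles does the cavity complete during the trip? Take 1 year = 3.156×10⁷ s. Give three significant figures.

N = 1.56×10¹⁷

γ = 1/√(1 − 0.902²) = 1/√0.1864 = 2.316
The oscillator's own cycle count is N = f × τ where τ is the proper time aboard the spacecraft. τ = Δt/γ = 5.630/2.316 = 2.431 years = 7.671×10⁷ s.
N = 2.03×10⁹ × 7.671×10⁷ = 1.557×10¹⁷.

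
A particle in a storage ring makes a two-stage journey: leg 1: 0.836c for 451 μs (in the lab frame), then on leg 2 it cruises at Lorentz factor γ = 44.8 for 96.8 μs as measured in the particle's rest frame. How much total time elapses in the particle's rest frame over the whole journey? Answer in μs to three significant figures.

Leg 1: γ = 1/√(1 − 0.836²) = 1/√0.3011 = 1.822; τ_1 = 451/1.822 = 247.5 μs.
Leg 2: 96.8 μs is already measured in the particle's rest frame.
Total: 247.5 + 96.80 μs.

τ = 344 μs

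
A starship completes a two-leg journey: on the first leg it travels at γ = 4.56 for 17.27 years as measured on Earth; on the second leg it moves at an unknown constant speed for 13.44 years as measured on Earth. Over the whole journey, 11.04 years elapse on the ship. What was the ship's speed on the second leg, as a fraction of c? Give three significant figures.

Leg 1: γ = 4.56; τ_1 = 17.27/4.560 = 3.787 years.
Leg 2: speed unknown; τ_2 = 13.44/γ_2.
Total proper time: 3.787 + τ_2 = 11.04, so τ_2 = 11.04 − 3.787 = 7.253 years.
γ_2 = 13.44/7.253 = 1.853; β = √(1 − 1/γ²) = √0.7088.

β = 0.842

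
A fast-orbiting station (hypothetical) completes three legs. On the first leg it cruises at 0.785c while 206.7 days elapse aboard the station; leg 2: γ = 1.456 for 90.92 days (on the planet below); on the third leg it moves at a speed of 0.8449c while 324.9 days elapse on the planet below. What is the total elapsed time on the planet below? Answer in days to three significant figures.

Δt = 749 days

Leg 1: γ = 1/√(1 − 0.785²) = 1/√0.3838 = 1.614; Δt_1 = 1.614 × 206.7 = 333.7 days.
Leg 2: 90.92 days is already measured on the planet below.
Leg 3: 324.9 days is already measured on the planet below.
Total: 333.7 + 90.92 + 324.9 days.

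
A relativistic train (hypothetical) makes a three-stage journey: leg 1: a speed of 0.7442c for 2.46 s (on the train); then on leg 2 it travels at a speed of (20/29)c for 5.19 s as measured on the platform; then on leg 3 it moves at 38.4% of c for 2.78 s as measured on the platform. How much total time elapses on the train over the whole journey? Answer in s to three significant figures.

Leg 1: 2.46 s is already measured on the train.
Leg 2: γ = 1/√(1 − (20/29)²) = 29/21 ≈ 1.381; τ_2 = 5.19/1.381 = 3.758 s.
Leg 3: β = 0.384; γ = 1/√(1 − 0.384²) = 1/√0.8525 = 1.083; τ_3 = 2.78/1.083 = 2.567 s.
Total: 2.460 + 3.758 + 2.567 s.

τ = 8.79 s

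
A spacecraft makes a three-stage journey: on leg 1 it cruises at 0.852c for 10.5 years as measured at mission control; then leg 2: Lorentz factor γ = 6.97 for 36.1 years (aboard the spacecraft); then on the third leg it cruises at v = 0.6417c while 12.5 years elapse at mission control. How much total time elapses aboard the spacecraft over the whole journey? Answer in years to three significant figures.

τ = 51.2 years

Leg 1: γ = 1/√(1 − 0.852²) = 1/√0.2741 = 1.910; τ_1 = 10.5/1.910 = 5.497 years.
Leg 2: 36.1 years is already measured aboard the spacecraft.
Leg 3: γ = 1/√(1 − 0.6417²) = 1/√0.5882 = 1.304; τ_3 = 12.5/1.304 = 9.587 years.
Total: 5.497 + 36.10 + 9.587 years.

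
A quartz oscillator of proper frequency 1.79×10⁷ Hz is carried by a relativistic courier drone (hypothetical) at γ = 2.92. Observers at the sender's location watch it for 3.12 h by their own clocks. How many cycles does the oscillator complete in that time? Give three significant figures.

γ = 2.92
During 3.12 h of lab time, the oscillator's proper time advances by τ = Δt/γ = 3.12/2.920 = 1.068 h = 3.847×10³ s.
N = f × τ = 1.79×10⁷ × 3.847×10³ = 6.885×10¹⁰.

N = 6.89×10¹⁰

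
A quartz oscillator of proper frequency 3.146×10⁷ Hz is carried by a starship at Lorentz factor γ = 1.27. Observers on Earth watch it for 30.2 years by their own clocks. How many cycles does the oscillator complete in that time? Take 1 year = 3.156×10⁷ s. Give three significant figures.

N = 2.36×10¹⁶

γ = 1.27
During 30.2 years of lab time, the oscillator's proper time advances by τ = Δt/γ = 30.2/1.270 = 23.78 years = 7.505×10⁸ s.
N = f × τ = 3.146×10⁷ × 7.505×10⁸ = 2.361×10¹⁶.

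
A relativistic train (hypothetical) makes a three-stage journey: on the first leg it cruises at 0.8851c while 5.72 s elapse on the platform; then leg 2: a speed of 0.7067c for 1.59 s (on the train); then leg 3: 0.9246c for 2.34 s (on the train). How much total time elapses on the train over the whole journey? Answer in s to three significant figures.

Leg 1: γ = 1/√(1 − 0.8851²) = 1/√0.2166 = 2.149; τ_1 = 5.72/2.149 = 2.662 s.
Leg 2: 1.59 s is already measured on the train.
Leg 3: 2.34 s is already measured on the train.
Total: 2.662 + 1.590 + 2.340 s.

τ = 6.59 s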